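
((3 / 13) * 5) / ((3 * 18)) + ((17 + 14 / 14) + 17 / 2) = 3103 / 117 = 26.52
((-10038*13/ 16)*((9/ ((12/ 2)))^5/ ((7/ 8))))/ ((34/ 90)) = -101925135/ 544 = -187362.38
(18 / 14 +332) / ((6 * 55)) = 2333 / 2310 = 1.01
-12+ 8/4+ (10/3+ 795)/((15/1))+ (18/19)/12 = 14809/342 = 43.30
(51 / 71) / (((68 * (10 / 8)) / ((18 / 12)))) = 9 / 710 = 0.01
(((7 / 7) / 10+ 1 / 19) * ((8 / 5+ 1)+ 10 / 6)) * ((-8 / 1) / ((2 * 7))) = -3712 / 9975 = -0.37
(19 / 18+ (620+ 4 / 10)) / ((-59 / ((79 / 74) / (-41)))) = 4418549 / 16110540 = 0.27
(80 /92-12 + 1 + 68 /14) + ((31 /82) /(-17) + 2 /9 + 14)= 18031079 /2019906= 8.93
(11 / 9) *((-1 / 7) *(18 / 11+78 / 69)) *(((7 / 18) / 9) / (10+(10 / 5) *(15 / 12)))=-0.00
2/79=0.03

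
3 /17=0.18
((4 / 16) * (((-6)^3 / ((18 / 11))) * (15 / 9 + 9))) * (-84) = 29568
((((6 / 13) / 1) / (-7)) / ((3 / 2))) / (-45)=4 / 4095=0.00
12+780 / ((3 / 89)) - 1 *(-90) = 23242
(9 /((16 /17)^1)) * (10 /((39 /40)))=1275 /13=98.08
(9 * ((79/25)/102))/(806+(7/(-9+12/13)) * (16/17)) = 711/2053220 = 0.00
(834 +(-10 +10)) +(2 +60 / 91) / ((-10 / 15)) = 75531 / 91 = 830.01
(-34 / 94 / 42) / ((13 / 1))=-17 / 25662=-0.00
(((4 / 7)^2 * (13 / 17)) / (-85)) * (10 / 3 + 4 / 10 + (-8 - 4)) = 25792 / 1062075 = 0.02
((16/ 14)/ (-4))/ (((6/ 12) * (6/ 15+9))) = -20/ 329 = -0.06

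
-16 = -16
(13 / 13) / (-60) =-1 / 60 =-0.02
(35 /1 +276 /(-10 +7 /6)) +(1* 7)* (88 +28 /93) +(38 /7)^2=157310267 /241521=651.33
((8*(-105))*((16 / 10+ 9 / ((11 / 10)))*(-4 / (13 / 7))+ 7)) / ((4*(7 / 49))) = 2957346 / 143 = 20680.74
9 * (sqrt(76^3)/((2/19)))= 12996 * sqrt(19)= 56648.25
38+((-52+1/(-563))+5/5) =-7320/563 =-13.00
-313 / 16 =-19.56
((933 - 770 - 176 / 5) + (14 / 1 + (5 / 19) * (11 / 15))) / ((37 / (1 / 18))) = 20234 / 94905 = 0.21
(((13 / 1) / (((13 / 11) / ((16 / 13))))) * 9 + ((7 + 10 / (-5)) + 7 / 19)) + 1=31669 / 247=128.21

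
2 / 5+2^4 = 82 / 5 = 16.40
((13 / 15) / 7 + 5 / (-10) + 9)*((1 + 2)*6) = 5433 / 35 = 155.23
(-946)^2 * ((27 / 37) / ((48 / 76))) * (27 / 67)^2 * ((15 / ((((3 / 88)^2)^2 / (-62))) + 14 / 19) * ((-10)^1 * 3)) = 576097237517087739420 / 166093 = 3468522078095330.56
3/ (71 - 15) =3/ 56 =0.05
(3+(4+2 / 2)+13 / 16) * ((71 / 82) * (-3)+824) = 9497055 / 1312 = 7238.61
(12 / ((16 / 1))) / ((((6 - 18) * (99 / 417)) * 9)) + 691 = 3283493 / 4752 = 690.97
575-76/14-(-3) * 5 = 4092/7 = 584.57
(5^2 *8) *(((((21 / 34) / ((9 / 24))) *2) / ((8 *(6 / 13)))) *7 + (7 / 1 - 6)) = 73900 / 51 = 1449.02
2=2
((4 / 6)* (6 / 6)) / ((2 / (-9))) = -3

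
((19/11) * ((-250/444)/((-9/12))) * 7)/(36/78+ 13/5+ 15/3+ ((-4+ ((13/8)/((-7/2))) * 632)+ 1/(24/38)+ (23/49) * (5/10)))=-423605000/13418940183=-0.03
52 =52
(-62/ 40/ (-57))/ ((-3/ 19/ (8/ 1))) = -62/ 45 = -1.38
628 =628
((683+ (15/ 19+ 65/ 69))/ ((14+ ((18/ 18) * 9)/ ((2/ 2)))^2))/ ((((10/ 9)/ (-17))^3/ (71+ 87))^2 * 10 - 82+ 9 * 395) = 23955459933032288469729/ 64275381021888215444090981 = 0.00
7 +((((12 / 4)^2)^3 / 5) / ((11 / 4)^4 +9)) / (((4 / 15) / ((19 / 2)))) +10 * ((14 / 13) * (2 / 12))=57670279 / 660855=87.27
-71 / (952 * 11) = -0.01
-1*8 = -8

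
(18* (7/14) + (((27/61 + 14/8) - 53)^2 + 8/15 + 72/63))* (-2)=-5184.13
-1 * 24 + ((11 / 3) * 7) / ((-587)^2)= -24808891 / 1033707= -24.00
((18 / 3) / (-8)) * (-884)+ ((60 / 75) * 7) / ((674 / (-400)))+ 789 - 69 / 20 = 9740827 / 6740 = 1445.23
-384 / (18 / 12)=-256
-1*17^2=-289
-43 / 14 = -3.07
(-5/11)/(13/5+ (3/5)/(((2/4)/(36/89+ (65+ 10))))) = -2225/455653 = -0.00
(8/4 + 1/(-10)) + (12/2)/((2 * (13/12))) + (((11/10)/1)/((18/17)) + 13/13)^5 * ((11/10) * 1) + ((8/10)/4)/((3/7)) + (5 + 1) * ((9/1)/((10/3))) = 1476167649044801/24564384000000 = 60.09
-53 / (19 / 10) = -530 / 19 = -27.89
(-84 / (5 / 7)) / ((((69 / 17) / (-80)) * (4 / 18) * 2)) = 119952 / 23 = 5215.30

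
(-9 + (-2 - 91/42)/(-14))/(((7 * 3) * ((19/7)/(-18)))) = 731/266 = 2.75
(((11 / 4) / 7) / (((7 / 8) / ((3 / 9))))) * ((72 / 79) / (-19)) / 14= -264 / 514843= -0.00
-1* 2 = -2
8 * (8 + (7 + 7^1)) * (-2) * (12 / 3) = -1408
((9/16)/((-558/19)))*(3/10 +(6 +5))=-2147/9920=-0.22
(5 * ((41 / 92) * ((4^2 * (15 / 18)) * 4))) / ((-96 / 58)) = -29725 / 414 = -71.80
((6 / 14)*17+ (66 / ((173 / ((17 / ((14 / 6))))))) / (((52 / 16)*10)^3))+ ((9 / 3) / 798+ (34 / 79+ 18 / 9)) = 9704166399481 / 998377766750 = 9.72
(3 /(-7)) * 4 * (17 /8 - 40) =909 /14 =64.93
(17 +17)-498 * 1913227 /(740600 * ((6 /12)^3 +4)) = -282972632 /1018325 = -277.88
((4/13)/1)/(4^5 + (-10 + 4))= 2/6617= 0.00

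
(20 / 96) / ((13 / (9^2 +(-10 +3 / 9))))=535 / 468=1.14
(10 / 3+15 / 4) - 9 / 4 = 29 / 6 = 4.83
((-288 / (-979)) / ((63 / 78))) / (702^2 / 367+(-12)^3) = -76336 / 80735193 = -0.00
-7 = -7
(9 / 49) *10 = 90 / 49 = 1.84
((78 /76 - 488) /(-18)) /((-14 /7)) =-18505 /1368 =-13.53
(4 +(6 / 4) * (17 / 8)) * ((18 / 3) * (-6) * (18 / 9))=-1035 / 2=-517.50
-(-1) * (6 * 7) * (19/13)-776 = -9290/13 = -714.62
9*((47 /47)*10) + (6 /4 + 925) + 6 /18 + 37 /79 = 482201 /474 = 1017.30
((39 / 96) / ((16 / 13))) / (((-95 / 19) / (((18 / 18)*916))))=-38701 / 640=-60.47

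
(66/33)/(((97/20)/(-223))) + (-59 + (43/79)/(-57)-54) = -89528314/436791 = -204.97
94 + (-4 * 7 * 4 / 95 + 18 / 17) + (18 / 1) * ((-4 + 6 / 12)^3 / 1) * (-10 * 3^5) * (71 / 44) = 3026230.87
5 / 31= 0.16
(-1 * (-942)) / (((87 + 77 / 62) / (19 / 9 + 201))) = 35587504 / 16413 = 2168.25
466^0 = 1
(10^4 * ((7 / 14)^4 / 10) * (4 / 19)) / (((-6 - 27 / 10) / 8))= -20000 / 1653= -12.10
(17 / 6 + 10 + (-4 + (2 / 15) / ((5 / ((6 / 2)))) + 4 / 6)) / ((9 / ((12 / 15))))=958 / 1125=0.85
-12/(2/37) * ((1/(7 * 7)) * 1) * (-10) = 45.31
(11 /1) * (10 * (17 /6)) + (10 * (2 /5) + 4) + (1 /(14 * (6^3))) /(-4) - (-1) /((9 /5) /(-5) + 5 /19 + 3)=108936877 /340416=320.01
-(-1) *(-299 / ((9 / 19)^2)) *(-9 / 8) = 107939 / 72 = 1499.15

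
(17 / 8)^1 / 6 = 0.35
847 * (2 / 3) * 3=1694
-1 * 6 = -6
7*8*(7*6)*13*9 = 275184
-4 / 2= -2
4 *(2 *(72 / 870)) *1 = 96 / 145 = 0.66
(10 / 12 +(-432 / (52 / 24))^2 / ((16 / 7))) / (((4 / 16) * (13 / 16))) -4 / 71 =40070812772 / 467961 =85628.53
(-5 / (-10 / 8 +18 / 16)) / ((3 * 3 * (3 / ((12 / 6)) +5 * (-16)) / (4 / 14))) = -160 / 9891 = -0.02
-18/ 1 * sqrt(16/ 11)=-72 * sqrt(11)/ 11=-21.71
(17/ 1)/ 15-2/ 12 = 0.97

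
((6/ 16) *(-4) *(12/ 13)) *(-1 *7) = 126/ 13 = 9.69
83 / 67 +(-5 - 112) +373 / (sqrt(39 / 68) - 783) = -1615315232 / 13896671 - 746 *sqrt(663) / 41690013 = -116.24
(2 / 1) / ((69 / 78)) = 52 / 23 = 2.26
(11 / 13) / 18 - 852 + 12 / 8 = -99503 / 117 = -850.45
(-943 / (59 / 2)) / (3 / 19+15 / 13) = -232921 / 9558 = -24.37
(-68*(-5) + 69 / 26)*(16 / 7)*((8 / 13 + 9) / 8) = 1113625 / 1183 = 941.36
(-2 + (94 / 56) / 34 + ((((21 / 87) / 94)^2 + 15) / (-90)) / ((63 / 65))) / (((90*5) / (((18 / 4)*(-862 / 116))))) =65527961533751 / 415443221071200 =0.16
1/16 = 0.06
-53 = -53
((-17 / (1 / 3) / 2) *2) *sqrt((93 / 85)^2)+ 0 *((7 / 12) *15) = -279 / 5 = -55.80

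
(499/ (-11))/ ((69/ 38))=-18962/ 759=-24.98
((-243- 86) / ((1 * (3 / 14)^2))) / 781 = -64484 / 7029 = -9.17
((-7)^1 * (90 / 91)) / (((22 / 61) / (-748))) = 186660 / 13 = 14358.46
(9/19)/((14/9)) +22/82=6247/10906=0.57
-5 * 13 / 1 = -65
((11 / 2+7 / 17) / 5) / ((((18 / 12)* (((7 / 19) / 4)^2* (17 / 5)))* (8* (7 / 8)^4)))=198139904 / 34000561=5.83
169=169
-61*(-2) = 122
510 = 510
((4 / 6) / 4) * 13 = 13 / 6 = 2.17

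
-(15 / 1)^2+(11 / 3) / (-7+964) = -58724 / 261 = -225.00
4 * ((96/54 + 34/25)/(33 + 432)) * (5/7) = 2824/146475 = 0.02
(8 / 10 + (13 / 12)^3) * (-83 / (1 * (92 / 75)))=-7427255 / 52992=-140.16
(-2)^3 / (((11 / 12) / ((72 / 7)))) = -6912 / 77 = -89.77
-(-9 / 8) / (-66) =-3 / 176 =-0.02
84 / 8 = 10.50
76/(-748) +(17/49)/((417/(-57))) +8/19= 6582866/24199483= 0.27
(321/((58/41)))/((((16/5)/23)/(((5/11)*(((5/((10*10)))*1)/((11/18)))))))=60.65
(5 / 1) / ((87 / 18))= 30 / 29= 1.03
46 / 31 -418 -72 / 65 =-841512 / 2015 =-417.62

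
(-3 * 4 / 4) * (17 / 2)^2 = -867 / 4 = -216.75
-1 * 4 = -4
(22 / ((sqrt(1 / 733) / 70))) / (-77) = -20 * sqrt(733) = -541.48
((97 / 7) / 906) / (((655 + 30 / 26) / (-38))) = -23959 / 27048630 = -0.00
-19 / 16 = -1.19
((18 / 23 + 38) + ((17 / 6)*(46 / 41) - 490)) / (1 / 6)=-2535002 / 943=-2688.23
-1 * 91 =-91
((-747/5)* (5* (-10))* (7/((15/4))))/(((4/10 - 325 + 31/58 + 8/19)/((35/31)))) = -896366800/18427237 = -48.64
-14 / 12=-1.17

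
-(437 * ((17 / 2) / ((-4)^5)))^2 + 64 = 213245415 / 4194304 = 50.84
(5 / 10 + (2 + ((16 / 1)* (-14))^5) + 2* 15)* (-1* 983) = 1108724399670889 / 2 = 554362199835444.50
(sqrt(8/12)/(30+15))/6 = sqrt(6)/810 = 0.00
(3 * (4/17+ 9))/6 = 157/34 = 4.62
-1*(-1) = 1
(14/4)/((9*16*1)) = 0.02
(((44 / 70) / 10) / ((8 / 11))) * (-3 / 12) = -121 / 5600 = -0.02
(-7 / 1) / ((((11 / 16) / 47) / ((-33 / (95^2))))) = 15792 / 9025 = 1.75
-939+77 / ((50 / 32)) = -22243 / 25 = -889.72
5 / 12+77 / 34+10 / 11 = 8057 / 2244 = 3.59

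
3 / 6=1 / 2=0.50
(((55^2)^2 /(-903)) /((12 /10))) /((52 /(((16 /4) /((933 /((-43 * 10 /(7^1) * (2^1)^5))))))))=7320500000 /5348889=1368.60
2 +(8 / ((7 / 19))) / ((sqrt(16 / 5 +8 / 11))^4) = 3.41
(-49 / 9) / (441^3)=-1 / 15752961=-0.00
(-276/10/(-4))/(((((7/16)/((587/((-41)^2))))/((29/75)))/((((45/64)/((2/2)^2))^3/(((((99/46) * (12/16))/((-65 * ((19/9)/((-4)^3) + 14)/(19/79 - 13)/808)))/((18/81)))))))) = 372013129324525/41453529373605888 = 0.01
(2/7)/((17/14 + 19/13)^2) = 9464/237169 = 0.04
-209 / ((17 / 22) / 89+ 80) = -409222 / 156657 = -2.61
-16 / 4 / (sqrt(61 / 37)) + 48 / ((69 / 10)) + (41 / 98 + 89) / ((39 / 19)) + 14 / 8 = 3063191 / 58604 - 4*sqrt(2257) / 61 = 49.15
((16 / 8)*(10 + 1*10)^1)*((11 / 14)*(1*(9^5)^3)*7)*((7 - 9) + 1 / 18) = -88075650951599850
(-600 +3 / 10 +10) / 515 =-5897 / 5150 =-1.15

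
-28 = -28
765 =765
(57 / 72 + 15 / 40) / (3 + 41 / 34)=119 / 429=0.28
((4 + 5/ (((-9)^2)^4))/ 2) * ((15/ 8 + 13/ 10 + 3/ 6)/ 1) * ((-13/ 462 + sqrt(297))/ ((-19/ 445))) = 1394541614011/ 287896470048-750907022929 * sqrt(33)/ 1454022576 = -2961.84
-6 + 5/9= -49/9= -5.44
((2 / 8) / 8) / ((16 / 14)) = 7 / 256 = 0.03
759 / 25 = 30.36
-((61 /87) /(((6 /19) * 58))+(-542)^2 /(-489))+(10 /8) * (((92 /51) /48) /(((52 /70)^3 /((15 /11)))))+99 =45406746143644309 /64879537117824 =699.86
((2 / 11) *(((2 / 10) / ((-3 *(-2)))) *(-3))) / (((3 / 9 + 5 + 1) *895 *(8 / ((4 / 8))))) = -3 / 14964400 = -0.00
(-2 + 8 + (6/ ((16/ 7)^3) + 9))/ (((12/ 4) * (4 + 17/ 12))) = 31749/ 33280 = 0.95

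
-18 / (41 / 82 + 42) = -36 / 85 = -0.42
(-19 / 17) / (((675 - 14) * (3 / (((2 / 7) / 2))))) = -19 / 235977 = -0.00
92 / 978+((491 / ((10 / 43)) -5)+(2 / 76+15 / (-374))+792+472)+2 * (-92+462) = 71414445721 / 17374170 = 4110.38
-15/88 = -0.17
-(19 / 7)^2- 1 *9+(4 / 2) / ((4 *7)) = -1597 / 98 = -16.30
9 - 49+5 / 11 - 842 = -9697 / 11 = -881.55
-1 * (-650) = 650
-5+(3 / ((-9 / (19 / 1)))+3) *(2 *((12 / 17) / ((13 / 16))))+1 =-2164 / 221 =-9.79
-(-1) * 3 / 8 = 3 / 8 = 0.38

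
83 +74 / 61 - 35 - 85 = -35.79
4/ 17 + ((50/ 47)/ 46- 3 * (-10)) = 556059/ 18377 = 30.26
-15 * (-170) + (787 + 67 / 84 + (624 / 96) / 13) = 280417 / 84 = 3338.30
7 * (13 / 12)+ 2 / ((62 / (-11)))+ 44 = 19057 / 372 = 51.23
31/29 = 1.07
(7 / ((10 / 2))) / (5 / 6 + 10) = 42 / 325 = 0.13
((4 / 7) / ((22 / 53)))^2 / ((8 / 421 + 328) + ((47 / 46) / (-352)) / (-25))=174077100800 / 30130790236393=0.01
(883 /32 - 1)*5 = 4255 /32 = 132.97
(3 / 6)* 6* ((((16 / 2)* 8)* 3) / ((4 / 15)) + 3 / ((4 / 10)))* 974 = 2125755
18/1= 18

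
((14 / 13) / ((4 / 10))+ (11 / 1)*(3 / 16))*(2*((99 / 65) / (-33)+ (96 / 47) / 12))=374831 / 317720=1.18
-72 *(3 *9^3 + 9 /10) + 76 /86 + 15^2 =-33820127 /215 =-157302.92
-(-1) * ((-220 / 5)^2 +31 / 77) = 149103 / 77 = 1936.40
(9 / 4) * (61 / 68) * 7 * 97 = 372771 / 272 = 1370.48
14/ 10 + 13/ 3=86/ 15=5.73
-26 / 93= -0.28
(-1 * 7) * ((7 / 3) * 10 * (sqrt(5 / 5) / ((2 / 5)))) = -1225 / 3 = -408.33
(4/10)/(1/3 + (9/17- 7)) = -102/1565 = -0.07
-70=-70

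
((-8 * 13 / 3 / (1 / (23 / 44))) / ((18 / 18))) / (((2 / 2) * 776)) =-299 / 12804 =-0.02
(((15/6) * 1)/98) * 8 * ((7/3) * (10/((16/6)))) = 25/14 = 1.79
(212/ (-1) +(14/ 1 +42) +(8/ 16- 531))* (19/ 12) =-26087/ 24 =-1086.96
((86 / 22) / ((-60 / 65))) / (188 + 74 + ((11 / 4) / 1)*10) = -559 / 38214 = -0.01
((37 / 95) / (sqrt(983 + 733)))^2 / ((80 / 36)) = 4107 / 103246000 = 0.00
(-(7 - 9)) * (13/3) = 26/3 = 8.67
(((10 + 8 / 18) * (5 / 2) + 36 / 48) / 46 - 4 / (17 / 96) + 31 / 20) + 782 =107195173 / 140760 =761.55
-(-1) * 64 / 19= 64 / 19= 3.37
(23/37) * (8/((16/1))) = 23/74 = 0.31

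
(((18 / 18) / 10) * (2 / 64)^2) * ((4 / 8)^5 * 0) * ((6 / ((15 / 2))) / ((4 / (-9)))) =0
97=97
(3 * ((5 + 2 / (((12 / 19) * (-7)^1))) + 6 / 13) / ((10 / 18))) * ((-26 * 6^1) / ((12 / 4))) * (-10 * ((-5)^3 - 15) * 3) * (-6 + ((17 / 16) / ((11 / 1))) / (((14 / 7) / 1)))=773526375 / 22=35160289.77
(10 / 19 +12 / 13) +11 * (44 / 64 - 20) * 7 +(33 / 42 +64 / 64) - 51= -42459465 / 27664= -1534.83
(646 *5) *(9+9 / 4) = 72675 / 2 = 36337.50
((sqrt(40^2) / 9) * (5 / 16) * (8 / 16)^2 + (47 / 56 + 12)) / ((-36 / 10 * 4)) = -16615 / 18144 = -0.92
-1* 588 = -588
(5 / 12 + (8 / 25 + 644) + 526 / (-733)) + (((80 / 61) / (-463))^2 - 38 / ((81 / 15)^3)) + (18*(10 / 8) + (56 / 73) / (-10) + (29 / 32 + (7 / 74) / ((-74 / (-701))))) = 614627339925489803720060347 / 920096152021236447525600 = 668.00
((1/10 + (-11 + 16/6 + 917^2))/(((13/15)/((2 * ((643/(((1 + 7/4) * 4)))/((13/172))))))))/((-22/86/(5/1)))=-599837417793220/20449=-29333337463.60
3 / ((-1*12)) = -0.25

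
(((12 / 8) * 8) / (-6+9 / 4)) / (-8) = 2 / 5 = 0.40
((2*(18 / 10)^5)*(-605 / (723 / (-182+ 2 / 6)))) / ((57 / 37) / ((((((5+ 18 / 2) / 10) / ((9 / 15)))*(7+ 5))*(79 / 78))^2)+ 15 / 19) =49608514888050888 / 6833788197625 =7259.30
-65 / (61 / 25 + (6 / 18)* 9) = -11.95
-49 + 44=-5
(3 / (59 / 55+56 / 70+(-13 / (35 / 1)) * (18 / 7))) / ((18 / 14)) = 18865 / 7419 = 2.54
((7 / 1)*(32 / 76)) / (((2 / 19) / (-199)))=-5572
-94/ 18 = -47/ 9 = -5.22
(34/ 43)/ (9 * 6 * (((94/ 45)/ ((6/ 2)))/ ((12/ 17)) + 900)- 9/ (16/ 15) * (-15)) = 8160/ 503407837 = 0.00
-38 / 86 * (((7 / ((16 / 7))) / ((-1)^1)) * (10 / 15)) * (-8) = -931 / 129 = -7.22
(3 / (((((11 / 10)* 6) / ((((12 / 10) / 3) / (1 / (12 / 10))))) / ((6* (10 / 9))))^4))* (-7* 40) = -46.42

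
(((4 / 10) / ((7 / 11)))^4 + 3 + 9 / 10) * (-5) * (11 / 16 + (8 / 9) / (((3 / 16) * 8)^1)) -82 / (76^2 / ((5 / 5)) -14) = -2772169511813 / 106723764000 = -25.98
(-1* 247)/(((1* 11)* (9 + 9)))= -247/198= -1.25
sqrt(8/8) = 1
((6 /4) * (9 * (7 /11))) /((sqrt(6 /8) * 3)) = 3.31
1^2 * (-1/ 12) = -1/ 12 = -0.08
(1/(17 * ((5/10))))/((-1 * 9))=-2/153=-0.01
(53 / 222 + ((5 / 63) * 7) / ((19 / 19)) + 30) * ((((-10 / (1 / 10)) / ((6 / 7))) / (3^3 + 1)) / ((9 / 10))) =-2563625 / 17982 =-142.57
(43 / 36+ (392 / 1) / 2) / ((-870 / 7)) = -49693 / 31320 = -1.59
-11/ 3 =-3.67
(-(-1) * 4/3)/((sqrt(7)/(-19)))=-76 * sqrt(7)/21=-9.58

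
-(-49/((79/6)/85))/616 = 1785/3476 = 0.51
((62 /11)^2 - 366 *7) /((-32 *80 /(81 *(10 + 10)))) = 12399399 /7744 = 1601.16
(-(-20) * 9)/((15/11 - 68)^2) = 21780/537289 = 0.04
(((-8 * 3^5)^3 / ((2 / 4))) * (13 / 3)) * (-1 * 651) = 41449745046528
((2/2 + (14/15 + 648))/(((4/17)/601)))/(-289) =-5859149/1020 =-5744.26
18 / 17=1.06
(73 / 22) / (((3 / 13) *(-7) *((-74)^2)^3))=-949 / 75863398461312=-0.00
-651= -651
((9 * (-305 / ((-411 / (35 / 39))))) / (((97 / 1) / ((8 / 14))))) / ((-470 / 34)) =-20740 / 8119579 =-0.00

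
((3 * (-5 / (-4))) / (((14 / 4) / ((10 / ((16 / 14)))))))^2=5625 / 64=87.89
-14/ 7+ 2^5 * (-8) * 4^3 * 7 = -114690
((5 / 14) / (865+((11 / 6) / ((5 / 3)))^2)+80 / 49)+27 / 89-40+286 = 93659025379 / 377754181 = 247.94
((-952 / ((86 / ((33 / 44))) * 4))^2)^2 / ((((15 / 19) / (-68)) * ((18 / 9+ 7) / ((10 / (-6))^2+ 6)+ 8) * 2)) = -88.56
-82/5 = -16.40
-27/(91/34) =-10.09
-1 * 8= -8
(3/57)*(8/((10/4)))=16/95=0.17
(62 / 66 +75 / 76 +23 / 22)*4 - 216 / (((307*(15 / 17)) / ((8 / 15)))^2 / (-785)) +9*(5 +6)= 274649923578 / 2462255125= 111.54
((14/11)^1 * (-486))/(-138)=1134/253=4.48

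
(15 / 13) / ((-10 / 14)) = -21 / 13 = -1.62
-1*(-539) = 539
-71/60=-1.18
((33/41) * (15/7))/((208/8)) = 495/7462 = 0.07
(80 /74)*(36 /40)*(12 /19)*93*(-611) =-24547536 /703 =-34918.26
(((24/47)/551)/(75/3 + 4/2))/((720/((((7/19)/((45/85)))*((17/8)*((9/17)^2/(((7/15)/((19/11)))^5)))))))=115745625/8432792699408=0.00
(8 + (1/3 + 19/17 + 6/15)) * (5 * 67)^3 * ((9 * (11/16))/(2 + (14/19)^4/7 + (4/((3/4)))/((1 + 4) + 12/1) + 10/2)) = 1384589336154975/4444511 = 311527935.50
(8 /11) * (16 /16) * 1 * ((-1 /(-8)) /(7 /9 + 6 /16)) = 72 /913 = 0.08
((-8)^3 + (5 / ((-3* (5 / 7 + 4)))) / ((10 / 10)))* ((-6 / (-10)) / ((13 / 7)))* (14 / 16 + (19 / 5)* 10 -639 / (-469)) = -7657702033 / 1149720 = -6660.49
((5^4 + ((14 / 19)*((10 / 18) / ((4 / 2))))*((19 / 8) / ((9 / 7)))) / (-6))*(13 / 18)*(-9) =5268185 / 7776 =677.49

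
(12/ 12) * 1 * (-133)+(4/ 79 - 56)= -14927/ 79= -188.95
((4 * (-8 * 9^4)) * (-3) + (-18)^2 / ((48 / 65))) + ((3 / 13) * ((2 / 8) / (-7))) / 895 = 51334355913 / 81445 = 630294.75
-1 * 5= -5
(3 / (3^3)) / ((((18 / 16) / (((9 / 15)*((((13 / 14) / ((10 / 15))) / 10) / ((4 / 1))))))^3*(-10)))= -2197 / 30870000000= -0.00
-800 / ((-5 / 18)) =2880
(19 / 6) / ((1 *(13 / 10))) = 95 / 39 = 2.44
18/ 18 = 1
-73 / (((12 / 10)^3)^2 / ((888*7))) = -295421875 / 1944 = -151965.99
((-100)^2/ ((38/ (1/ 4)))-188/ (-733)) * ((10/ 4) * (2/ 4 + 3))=16096885/ 27854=577.90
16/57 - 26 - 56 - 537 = -35267/57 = -618.72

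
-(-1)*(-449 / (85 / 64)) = -28736 / 85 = -338.07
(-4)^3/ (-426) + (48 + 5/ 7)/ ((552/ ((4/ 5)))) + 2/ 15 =8097/ 22862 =0.35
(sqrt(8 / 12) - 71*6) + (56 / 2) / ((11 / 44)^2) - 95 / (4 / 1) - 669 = -2683 / 4 + sqrt(6) / 3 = -669.93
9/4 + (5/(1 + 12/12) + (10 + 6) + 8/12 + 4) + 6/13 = 4037/156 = 25.88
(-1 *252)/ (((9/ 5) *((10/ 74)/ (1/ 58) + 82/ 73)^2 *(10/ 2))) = -0.35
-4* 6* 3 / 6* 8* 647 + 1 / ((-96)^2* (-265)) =-151692410881 / 2442240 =-62112.00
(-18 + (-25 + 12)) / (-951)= 31 / 951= 0.03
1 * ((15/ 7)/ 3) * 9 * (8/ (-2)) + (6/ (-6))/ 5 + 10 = -557/ 35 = -15.91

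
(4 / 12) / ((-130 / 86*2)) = -43 / 390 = -0.11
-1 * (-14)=14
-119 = -119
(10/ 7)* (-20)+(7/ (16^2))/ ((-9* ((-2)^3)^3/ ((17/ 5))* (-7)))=-1179648119/ 41287680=-28.57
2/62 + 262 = 8123/31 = 262.03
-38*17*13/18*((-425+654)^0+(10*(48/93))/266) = -103207/217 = -475.61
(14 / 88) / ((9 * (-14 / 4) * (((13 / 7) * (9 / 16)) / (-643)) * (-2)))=-18004 / 11583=-1.55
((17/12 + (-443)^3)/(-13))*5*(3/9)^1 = 5216298335/468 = 11145936.61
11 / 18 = 0.61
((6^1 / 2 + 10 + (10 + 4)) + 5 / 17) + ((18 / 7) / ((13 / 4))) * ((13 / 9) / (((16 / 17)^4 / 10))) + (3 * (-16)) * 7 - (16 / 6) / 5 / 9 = -19359034477 / 65802240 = -294.20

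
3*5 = 15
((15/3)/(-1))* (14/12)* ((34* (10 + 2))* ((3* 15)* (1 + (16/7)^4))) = -1039436100/343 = -3030425.95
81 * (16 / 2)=648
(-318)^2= 101124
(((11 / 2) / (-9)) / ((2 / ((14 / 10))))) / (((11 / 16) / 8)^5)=-60129542144 / 658845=-91265.08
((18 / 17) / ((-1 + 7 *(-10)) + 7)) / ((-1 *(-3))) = -3 / 544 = -0.01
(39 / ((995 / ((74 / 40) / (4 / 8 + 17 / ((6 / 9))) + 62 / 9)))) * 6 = 32573 / 19900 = 1.64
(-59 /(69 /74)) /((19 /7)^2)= -213934 /24909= -8.59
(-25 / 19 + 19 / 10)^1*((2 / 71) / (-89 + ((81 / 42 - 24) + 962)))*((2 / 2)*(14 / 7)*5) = 1036 / 5356879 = 0.00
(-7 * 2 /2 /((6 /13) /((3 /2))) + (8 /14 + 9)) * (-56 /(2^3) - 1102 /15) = 148461 /140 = 1060.44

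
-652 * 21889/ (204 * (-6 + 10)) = -3567907/ 204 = -17489.74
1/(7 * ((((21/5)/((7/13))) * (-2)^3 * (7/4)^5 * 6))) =-320/13764933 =-0.00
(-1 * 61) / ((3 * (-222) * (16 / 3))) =61 / 3552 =0.02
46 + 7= 53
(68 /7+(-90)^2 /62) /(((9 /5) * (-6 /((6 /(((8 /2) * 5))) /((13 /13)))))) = -15229 /3906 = -3.90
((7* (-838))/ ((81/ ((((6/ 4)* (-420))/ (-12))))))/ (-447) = 102655/ 12069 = 8.51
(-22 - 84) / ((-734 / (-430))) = -62.10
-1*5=-5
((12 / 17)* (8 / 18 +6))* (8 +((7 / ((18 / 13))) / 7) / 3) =51620 / 1377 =37.49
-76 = -76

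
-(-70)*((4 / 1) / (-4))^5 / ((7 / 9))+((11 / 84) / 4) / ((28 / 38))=-423151 / 4704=-89.96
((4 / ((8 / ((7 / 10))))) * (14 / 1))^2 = 2401 / 100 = 24.01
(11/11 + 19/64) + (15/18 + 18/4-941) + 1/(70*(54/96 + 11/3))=-1274625287/1364160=-934.37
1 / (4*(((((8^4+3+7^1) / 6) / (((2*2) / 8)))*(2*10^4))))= 3 / 328480000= 0.00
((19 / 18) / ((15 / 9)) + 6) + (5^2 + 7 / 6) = 164 / 5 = 32.80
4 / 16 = 1 / 4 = 0.25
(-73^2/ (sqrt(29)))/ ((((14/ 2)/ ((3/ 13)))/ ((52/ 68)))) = -15987 *sqrt(29)/ 3451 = -24.95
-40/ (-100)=2/ 5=0.40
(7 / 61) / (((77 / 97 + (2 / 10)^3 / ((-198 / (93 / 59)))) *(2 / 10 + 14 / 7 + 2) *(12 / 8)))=157382500 / 6858243969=0.02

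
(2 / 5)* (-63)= -126 / 5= -25.20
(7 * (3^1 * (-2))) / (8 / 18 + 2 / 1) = -189 / 11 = -17.18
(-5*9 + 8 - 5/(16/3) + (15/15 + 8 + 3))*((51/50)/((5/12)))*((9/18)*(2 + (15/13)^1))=-520659/5200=-100.13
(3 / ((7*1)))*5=15 / 7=2.14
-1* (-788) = 788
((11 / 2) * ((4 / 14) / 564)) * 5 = 55 / 3948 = 0.01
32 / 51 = 0.63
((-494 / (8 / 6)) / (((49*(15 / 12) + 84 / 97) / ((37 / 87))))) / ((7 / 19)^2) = -640040726 / 34247521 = -18.69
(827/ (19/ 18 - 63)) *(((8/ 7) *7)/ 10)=-59544/ 5575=-10.68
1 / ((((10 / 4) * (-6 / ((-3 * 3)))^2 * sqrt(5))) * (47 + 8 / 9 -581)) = -81 * sqrt(5) / 239900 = -0.00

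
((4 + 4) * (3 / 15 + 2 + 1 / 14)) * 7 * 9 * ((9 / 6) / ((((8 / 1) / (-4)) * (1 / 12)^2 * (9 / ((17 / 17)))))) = -68688 / 5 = -13737.60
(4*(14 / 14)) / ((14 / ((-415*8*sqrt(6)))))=-6640*sqrt(6) / 7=-2323.52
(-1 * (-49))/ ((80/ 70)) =343/ 8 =42.88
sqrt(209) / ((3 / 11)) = 11 * sqrt(209) / 3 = 53.01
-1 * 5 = -5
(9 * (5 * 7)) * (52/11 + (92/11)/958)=7860510/5269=1491.84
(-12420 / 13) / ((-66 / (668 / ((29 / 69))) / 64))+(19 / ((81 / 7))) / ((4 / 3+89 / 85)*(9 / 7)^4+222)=110362315924106075 / 74951264817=1472454.35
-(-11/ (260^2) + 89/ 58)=-3007881/ 1960400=-1.53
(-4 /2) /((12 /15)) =-5 /2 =-2.50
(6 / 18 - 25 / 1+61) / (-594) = -0.06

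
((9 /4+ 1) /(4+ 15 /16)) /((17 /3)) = 156 /1343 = 0.12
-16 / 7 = -2.29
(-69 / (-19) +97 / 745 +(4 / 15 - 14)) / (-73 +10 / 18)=635163 / 4614530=0.14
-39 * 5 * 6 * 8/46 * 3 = -14040/23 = -610.43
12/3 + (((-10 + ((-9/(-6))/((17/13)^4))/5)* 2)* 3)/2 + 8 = -14776731/835210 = -17.69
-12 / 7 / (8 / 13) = -2.79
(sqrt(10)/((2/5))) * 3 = 15 * sqrt(10)/2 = 23.72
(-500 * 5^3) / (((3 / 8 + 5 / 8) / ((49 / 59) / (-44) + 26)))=-1053859375 / 649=-1623820.30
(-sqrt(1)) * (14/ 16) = -7/ 8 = -0.88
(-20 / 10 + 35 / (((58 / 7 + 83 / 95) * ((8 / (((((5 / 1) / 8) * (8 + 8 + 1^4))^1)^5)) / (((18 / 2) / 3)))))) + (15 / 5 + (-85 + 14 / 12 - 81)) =928666915919759 / 4790157312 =193869.82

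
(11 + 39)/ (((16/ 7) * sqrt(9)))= 175/ 24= 7.29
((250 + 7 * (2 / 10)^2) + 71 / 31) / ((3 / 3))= 195742 / 775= 252.57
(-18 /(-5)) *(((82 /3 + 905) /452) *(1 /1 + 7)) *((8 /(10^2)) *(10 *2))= 268512 /2825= 95.05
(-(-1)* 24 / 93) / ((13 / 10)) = 80 / 403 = 0.20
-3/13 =-0.23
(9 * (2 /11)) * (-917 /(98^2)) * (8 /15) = -1572 /18865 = -0.08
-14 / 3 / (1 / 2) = -28 / 3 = -9.33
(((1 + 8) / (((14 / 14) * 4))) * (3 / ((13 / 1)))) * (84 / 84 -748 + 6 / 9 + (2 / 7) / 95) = -1030797 / 2660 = -387.52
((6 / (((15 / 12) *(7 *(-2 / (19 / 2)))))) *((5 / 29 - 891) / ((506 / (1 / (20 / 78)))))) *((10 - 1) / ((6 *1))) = 86143473 / 2567950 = 33.55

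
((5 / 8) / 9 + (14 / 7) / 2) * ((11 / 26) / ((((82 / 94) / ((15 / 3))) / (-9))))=-199045 / 8528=-23.34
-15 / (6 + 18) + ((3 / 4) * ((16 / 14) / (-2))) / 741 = -8653 / 13832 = -0.63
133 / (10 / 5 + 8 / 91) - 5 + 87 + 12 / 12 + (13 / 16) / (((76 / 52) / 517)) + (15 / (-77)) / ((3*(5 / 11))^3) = 207815651 / 478800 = 434.03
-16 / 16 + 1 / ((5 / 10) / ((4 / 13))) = -0.38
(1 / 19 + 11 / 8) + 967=147201 / 152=968.43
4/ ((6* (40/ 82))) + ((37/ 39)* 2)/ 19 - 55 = -396683/ 7410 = -53.53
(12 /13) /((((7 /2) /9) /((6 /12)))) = 1.19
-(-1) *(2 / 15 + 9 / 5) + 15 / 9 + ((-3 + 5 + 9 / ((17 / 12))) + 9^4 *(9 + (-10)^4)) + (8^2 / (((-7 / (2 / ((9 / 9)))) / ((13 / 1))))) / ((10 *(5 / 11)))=195365300751 / 2975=65669008.66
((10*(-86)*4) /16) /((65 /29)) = -1247 /13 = -95.92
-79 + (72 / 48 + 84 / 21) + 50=-47 / 2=-23.50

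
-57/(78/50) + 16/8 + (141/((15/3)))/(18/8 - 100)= -885127/25415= -34.83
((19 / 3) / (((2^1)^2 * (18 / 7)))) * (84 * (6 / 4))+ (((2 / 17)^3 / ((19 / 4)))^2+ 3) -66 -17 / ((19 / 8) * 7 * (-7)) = 75468113498839 / 5123633496492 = 14.73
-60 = -60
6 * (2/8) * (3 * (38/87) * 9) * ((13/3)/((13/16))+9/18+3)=9063/58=156.26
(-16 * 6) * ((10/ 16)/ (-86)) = 30/ 43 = 0.70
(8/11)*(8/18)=32/99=0.32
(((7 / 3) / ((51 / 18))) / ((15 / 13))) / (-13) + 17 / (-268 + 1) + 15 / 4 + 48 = 1562367 / 30260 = 51.63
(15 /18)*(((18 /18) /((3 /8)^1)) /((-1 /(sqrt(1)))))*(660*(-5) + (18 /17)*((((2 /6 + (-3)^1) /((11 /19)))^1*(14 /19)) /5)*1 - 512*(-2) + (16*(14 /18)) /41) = 5058.70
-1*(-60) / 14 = 30 / 7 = 4.29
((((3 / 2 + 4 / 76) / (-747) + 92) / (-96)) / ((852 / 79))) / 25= -206304787 / 58043692800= -0.00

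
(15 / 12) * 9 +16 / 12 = 151 / 12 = 12.58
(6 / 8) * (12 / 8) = 9 / 8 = 1.12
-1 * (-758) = 758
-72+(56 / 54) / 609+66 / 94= -7871311 / 110403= -71.30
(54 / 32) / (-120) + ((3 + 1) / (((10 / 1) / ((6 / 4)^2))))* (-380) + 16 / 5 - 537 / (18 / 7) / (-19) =-11958977 / 36480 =-327.82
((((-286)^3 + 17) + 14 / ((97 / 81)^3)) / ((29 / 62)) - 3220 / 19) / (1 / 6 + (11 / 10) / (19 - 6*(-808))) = -918083552265436943835 / 3063562157716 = -299678447.83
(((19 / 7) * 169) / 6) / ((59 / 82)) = 131651 / 1239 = 106.26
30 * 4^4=7680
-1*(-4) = 4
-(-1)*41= 41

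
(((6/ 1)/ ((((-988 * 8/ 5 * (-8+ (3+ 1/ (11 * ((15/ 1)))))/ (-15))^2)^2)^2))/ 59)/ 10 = 329999218378515279293060302734375/ 191005185506093017734516197318734002798137302242163687424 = 0.00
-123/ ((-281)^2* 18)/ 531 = -41/ 251569746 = -0.00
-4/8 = -1/2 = -0.50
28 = 28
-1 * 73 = -73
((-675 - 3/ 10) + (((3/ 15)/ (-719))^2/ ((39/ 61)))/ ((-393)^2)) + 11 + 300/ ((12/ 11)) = -60612458056931893/ 155696013503550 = -389.30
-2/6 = -1/3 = -0.33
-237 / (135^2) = -79 / 6075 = -0.01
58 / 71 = 0.82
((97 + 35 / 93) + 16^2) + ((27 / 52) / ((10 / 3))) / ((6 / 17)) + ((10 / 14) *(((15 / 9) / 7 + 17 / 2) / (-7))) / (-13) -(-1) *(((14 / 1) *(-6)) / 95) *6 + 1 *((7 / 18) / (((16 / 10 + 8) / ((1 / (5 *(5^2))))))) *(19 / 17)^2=5714899474028287 / 16394733482400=348.58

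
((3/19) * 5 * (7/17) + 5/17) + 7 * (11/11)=2461/323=7.62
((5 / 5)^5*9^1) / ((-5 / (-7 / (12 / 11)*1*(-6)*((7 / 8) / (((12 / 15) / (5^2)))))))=-121275 / 64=-1894.92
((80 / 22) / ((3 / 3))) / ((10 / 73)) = 292 / 11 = 26.55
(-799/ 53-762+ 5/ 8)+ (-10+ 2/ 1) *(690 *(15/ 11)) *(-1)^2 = -38728565/ 4664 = -8303.72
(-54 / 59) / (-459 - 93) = 9 / 5428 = 0.00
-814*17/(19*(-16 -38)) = 6919/513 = 13.49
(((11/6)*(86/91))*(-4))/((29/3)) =-1892/2639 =-0.72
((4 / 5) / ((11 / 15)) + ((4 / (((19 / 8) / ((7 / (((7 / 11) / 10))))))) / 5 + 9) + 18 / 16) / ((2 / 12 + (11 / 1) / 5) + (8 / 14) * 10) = 8474025 / 1418692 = 5.97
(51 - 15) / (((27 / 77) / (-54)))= -5544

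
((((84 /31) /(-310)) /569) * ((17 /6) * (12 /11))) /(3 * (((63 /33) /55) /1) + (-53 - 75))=15708 /42310439993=0.00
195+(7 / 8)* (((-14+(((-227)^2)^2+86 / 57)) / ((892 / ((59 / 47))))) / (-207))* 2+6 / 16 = -62120375933731 / 1978645104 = -31395.41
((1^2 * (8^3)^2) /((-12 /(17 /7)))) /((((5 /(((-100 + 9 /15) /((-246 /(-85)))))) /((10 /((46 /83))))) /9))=55806427136 /943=59179668.22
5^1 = 5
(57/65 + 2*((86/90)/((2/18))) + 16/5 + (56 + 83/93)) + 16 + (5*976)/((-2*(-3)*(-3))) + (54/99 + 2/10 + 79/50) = -348333247/1994850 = -174.62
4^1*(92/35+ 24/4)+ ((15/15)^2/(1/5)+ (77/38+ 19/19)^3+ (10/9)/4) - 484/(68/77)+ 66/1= -121811184547/293839560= -414.55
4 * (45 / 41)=180 / 41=4.39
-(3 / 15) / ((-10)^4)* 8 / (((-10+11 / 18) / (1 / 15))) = 3 / 2640625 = 0.00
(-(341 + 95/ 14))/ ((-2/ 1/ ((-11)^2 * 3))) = 1767447/ 28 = 63123.11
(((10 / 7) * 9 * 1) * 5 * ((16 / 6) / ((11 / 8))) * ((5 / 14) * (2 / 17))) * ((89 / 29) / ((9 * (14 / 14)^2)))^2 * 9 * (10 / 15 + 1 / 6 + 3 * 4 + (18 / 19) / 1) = 99551128000 / 1317740193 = 75.55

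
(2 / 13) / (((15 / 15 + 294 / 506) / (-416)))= -1012 / 25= -40.48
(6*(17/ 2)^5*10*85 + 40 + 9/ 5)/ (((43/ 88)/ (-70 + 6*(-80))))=-10952423956870/ 43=-254707533880.70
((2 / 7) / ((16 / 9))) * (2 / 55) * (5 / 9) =1 / 308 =0.00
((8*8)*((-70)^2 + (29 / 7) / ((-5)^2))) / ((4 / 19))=260688816 / 175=1489650.38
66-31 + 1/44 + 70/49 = 11227/308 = 36.45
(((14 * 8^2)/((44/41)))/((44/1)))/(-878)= -1148/53119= -0.02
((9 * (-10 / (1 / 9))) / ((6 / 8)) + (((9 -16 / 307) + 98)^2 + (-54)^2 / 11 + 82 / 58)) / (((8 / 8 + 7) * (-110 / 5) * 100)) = -159712895923 / 264575792800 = -0.60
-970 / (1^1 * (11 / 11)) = -970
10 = 10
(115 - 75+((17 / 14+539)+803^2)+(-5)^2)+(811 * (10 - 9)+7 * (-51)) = 9042155 / 14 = 645868.21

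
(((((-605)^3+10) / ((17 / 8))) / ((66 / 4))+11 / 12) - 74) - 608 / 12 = -14172765055 / 2244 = -6315848.95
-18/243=-2/27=-0.07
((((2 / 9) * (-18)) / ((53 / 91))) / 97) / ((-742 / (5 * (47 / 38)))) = 3055 / 5176987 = 0.00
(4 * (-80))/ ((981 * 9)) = -320/ 8829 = -0.04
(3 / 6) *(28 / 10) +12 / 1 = 13.40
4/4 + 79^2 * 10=62411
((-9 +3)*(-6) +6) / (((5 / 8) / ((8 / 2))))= 1344 / 5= 268.80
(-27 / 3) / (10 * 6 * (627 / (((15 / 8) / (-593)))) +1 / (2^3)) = 72 / 95183615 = 0.00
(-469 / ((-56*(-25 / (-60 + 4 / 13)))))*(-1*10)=-12998 / 65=-199.97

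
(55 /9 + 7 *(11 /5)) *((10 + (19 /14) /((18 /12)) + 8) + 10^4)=203664296 /945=215517.77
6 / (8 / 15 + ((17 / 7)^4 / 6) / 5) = 3.54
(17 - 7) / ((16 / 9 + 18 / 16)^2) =1.19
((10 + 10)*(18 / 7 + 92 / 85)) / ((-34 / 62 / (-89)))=23992264 / 2023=11859.74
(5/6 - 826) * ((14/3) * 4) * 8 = -1109024/9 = -123224.89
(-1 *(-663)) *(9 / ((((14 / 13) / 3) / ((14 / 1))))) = 232713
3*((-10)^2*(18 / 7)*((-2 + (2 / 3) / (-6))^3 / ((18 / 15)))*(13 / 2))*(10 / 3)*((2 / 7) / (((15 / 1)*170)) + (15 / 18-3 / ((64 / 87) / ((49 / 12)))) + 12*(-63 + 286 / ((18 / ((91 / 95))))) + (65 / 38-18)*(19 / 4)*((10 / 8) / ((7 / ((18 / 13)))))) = 3098263628481325 / 38864448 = 79719738.42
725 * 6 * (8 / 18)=5800 / 3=1933.33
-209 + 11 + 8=-190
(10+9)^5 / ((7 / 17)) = 42093683 / 7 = 6013383.29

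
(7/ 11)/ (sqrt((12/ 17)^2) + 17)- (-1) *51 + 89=66237/ 473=140.04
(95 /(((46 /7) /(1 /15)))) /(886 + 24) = 19 /17940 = 0.00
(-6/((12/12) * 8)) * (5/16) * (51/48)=-255/1024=-0.25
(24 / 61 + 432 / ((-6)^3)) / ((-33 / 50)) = 4900 / 2013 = 2.43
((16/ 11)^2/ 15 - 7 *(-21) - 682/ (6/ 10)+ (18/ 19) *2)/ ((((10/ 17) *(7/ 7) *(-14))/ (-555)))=-3060395097/ 45980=-66559.27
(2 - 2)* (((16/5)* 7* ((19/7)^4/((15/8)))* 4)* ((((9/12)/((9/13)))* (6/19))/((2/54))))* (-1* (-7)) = 0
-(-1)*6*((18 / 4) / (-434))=-27 / 434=-0.06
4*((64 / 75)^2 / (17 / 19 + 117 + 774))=155648 / 47660625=0.00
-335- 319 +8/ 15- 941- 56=-24757/ 15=-1650.47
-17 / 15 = -1.13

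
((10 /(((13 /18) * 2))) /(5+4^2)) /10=3 /91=0.03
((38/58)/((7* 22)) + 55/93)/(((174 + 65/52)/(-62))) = -989588/4695999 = -0.21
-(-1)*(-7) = -7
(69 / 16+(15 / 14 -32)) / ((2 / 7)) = -2981 / 32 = -93.16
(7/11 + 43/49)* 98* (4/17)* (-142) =-54528/11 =-4957.09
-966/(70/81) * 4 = -4471.20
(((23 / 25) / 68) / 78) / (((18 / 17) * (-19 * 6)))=-23 / 16005600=-0.00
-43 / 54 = -0.80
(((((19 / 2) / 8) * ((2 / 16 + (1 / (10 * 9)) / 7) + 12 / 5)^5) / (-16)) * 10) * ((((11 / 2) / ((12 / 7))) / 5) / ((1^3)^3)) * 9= -2186857756635503550863 / 4955453050060800000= -441.30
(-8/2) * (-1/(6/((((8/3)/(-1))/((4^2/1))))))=-1/9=-0.11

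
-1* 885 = -885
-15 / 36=-5 / 12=-0.42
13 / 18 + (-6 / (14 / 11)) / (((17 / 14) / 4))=-4531 / 306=-14.81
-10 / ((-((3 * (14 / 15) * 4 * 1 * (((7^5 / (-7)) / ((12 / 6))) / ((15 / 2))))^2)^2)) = 158203125 / 163414561377509378048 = 0.00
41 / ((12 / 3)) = 41 / 4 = 10.25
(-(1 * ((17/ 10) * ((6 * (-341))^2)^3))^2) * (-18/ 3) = 2332687995110307930209143164440854786676736/ 25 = 93307519804412317208365730000000000000000.00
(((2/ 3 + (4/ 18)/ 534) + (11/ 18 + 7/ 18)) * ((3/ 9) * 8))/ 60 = 8012/ 108135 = 0.07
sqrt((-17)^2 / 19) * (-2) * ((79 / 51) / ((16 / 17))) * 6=-1343 * sqrt(19) / 76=-77.03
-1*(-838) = 838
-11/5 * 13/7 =-143/35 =-4.09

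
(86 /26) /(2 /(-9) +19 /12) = 1548 /637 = 2.43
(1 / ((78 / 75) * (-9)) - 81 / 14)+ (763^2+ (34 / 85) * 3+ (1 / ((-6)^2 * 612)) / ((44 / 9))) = 28531267257607 / 49008960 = 582164.31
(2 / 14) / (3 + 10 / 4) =2 / 77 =0.03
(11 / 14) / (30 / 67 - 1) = -737 / 518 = -1.42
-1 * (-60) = 60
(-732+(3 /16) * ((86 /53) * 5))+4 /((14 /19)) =-2151949 /2968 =-725.05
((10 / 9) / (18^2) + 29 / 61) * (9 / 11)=42587 / 108702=0.39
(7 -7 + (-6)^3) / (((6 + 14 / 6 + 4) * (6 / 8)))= -864 / 37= -23.35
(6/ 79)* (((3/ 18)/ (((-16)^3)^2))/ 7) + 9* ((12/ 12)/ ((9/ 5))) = 46389002241/ 9277800448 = 5.00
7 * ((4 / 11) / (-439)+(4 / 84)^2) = 3065 / 304227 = 0.01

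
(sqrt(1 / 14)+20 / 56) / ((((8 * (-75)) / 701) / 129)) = -30143 / 560 - 30143 * sqrt(14) / 2800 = -94.11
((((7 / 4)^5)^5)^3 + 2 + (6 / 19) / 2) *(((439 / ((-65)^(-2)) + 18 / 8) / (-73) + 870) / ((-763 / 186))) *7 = 30535843955287594675972901805689008726472944988895633878813944247185363917 / 431551175852730265396069695438566046407505565712384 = 70758337976833960315372.75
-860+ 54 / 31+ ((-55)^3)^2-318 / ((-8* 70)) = 240267953180249 / 8680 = 27680639767.31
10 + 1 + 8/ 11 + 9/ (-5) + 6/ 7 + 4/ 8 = 8689/ 770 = 11.28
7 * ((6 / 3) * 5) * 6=420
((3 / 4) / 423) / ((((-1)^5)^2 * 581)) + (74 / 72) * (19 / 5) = 4799209 / 1228815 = 3.91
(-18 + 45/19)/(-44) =27/76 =0.36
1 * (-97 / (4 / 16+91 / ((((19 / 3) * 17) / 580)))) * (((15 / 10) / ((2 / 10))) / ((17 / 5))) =-276450 / 633683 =-0.44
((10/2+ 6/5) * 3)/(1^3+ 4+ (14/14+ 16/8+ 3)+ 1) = 31/20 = 1.55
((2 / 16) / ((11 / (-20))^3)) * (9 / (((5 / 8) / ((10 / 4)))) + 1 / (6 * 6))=-324250 / 11979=-27.07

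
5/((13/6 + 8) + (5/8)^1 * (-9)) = 1.10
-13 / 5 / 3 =-13 / 15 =-0.87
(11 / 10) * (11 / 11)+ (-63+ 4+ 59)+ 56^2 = 31371 / 10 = 3137.10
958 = 958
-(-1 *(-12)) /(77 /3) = -0.47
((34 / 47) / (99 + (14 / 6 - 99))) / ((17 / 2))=12 / 329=0.04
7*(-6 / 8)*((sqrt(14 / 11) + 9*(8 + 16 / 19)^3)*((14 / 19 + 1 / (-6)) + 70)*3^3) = -8110884559680 / 130321-1520505*sqrt(154) / 1672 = -62249025.62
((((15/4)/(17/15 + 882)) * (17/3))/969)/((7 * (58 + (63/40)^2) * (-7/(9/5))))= -18000/1193447915933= -0.00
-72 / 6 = -12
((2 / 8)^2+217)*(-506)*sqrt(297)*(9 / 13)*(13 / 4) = -4258886.44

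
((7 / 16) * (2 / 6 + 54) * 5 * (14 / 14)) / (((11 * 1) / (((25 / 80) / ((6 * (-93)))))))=-28525 / 4713984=-0.01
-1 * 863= -863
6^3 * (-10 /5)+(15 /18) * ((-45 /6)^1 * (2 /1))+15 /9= -2657 /6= -442.83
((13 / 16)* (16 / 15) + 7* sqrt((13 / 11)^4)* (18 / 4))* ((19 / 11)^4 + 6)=35528714117 / 53146830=668.50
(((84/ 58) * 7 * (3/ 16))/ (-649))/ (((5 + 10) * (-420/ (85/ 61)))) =119/ 183692960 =0.00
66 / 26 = 33 / 13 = 2.54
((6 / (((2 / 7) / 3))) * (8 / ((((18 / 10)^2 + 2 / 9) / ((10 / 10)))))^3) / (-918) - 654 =-5262606567402 / 8036395363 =-654.85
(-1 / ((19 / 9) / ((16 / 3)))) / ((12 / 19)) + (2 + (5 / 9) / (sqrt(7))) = -1.79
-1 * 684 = -684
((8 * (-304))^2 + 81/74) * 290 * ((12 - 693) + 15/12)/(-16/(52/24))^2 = -21380540219.03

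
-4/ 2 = -2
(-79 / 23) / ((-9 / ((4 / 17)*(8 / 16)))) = 0.04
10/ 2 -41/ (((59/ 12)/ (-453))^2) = -1211536531/ 3481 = -348042.67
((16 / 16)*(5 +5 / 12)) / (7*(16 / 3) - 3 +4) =13 / 92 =0.14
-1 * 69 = -69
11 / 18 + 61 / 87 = 685 / 522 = 1.31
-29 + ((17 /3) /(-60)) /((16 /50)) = -8437 /288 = -29.30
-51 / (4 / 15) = -765 / 4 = -191.25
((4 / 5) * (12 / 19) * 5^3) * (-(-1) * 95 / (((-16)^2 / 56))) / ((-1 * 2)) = -2625 / 4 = -656.25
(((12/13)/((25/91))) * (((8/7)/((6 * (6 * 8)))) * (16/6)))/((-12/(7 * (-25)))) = 0.52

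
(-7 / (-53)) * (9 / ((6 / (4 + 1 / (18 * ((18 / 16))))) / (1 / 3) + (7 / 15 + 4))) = 154980 / 1161919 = 0.13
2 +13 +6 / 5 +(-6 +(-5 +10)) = 76 / 5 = 15.20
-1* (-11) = 11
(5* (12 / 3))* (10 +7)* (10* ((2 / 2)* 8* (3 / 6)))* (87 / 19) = 1183200 / 19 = 62273.68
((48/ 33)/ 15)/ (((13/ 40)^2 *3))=5120/ 16731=0.31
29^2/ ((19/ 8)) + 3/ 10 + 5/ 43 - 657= -2471249/ 8170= -302.48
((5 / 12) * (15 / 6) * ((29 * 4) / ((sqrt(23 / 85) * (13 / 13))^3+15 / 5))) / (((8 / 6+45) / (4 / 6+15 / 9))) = 3116684375 / 1533158324 - 9921625 * sqrt(1955) / 4599474972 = 1.94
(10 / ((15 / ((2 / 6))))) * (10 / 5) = 4 / 9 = 0.44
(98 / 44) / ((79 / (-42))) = -1029 / 869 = -1.18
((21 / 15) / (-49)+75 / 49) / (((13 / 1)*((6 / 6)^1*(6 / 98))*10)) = 184 / 975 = 0.19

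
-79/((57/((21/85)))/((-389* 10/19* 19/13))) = 430234/4199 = 102.46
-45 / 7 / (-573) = 15 / 1337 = 0.01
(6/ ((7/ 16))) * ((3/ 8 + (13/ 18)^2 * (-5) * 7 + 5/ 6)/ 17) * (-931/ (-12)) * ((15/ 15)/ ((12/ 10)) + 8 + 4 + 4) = -148394351/ 8262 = -17961.07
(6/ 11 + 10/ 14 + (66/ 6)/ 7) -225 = -17107/ 77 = -222.17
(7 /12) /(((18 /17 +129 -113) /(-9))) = -357 /1160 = -0.31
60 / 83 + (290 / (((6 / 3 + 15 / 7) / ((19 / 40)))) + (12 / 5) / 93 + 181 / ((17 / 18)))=197399421 / 874820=225.65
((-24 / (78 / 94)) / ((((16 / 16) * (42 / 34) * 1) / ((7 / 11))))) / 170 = -188 / 2145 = -0.09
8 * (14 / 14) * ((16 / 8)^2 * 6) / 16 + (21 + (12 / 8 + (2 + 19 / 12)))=457 / 12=38.08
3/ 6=1/ 2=0.50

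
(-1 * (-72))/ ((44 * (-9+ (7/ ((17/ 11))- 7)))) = -102/ 715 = -0.14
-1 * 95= -95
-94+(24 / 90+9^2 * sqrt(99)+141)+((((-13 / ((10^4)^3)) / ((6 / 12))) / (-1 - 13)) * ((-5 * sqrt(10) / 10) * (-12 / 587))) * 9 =351 * sqrt(10) / 2054500000000000+709 / 15+243 * sqrt(11) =853.21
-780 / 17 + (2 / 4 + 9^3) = 23243 / 34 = 683.62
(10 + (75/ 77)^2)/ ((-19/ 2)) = -129830/ 112651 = -1.15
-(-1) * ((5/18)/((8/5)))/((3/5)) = 125/432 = 0.29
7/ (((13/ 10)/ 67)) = 4690/ 13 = 360.77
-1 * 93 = -93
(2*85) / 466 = 85 / 233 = 0.36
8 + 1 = 9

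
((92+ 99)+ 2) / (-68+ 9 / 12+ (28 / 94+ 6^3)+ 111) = 36284 / 48889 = 0.74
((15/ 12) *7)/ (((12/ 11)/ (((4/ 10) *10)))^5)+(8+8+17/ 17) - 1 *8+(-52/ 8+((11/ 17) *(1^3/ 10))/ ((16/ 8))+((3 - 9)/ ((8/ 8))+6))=119833987/ 20655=5801.69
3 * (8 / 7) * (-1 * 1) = -24 / 7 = -3.43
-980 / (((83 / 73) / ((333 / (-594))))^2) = -1787373245 / 7502121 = -238.25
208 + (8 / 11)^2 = 25232 / 121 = 208.53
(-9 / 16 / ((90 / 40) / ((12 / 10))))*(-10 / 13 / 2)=3 / 26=0.12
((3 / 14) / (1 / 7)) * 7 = 21 / 2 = 10.50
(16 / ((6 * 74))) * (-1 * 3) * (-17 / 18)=34 / 333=0.10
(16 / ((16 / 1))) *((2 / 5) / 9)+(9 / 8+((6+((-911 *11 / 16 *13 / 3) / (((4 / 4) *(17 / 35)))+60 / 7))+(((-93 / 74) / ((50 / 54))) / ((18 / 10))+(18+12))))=-17571255761 / 3170160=-5542.70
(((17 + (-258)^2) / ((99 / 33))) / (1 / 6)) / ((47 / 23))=3062726 / 47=65164.38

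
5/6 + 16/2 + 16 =149/6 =24.83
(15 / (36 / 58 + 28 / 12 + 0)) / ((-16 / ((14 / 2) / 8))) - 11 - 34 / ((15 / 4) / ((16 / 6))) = -35.46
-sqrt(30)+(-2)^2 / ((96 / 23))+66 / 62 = 1505 / 744-sqrt(30) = -3.45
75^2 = 5625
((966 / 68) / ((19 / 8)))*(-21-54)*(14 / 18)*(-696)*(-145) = -11373684000 / 323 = -35212643.96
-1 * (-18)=18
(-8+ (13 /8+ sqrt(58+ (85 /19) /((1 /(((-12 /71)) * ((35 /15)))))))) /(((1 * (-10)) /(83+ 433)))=6579 /20 - 258 * sqrt(102337838) /6745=-58.00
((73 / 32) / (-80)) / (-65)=73 / 166400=0.00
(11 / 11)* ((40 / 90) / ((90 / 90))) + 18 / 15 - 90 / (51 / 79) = -105392 / 765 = -137.77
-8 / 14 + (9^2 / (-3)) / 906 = -1271 / 2114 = -0.60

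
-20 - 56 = -76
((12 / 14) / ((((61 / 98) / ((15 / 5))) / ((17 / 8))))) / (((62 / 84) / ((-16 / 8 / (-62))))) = 22491 / 58621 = 0.38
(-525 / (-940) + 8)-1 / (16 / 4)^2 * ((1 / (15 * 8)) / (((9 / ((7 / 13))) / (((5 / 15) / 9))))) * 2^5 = 19060534 / 2227095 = 8.56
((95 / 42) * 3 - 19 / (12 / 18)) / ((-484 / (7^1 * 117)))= 4446 / 121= 36.74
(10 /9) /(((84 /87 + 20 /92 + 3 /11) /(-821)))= -626.68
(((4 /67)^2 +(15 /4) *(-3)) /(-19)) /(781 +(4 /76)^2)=3836879 /5062550552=0.00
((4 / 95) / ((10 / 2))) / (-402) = -2 / 95475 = -0.00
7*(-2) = -14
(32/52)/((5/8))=64/65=0.98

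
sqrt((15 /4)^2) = 15 /4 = 3.75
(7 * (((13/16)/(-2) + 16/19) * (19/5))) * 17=6307/32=197.09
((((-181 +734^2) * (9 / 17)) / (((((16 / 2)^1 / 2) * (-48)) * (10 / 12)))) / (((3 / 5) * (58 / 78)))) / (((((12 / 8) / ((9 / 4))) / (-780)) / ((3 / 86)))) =2571820875 / 15776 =163021.10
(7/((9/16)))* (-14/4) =-43.56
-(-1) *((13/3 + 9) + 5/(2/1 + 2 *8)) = 245/18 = 13.61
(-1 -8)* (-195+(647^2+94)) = -3766572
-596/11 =-54.18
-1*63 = -63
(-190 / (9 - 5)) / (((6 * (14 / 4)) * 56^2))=-95 / 131712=-0.00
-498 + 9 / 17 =-497.47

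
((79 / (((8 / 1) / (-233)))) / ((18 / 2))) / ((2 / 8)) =-18407 / 18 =-1022.61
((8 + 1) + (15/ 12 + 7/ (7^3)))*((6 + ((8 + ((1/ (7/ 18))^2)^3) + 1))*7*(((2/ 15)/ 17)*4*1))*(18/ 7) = 50836954212/ 28824005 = 1763.70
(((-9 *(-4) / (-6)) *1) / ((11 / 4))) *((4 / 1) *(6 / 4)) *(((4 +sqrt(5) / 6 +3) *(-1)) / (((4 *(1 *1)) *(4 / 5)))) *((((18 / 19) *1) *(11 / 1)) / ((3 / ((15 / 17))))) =675 *sqrt(5) / 323 +28350 / 323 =92.44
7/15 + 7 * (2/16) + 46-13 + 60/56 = 29747/840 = 35.41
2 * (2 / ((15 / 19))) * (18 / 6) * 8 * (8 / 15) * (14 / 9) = 68096 / 675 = 100.88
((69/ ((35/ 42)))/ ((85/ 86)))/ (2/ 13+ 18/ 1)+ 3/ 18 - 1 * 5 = -32897/ 150450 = -0.22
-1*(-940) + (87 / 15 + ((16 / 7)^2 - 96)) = 855.02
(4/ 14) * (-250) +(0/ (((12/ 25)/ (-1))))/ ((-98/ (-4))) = -500/ 7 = -71.43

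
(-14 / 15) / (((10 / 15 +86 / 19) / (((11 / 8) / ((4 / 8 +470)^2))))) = -0.00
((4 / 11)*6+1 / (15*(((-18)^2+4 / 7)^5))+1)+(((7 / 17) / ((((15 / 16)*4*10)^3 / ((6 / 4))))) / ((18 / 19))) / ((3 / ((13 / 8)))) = 136768415202565131648627377 / 42984268595876855808000000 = 3.18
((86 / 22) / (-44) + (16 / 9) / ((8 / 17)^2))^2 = 63.03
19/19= 1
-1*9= -9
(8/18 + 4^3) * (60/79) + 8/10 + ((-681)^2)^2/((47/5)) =1274315023612481/55695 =22880241020.06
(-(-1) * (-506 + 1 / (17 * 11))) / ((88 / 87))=-8232027 / 16456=-500.24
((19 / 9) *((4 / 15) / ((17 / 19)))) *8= 5.03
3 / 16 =0.19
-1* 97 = -97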